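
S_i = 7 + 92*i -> [7, 99, 191, 283, 375]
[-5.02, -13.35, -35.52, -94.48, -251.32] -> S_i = -5.02*2.66^i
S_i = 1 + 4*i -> [1, 5, 9, 13, 17]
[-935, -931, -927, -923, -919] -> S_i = -935 + 4*i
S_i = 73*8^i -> [73, 584, 4672, 37376, 299008]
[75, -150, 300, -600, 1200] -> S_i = 75*-2^i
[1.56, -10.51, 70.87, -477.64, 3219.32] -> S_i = 1.56*(-6.74)^i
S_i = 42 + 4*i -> [42, 46, 50, 54, 58]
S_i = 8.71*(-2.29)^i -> [8.71, -19.95, 45.68, -104.6, 239.53]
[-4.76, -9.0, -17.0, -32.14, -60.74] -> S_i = -4.76*1.89^i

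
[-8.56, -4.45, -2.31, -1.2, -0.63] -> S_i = -8.56*0.52^i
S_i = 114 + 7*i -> [114, 121, 128, 135, 142]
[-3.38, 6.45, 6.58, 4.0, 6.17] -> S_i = Random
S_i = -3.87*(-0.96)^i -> [-3.87, 3.72, -3.57, 3.42, -3.29]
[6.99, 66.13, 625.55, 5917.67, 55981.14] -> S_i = 6.99*9.46^i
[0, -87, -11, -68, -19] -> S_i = Random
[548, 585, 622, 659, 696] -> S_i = 548 + 37*i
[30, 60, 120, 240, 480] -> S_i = 30*2^i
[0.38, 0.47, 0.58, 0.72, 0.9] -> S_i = 0.38*1.24^i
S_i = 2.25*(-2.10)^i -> [2.25, -4.73, 9.92, -20.84, 43.76]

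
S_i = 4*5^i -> [4, 20, 100, 500, 2500]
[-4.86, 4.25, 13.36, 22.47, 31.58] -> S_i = -4.86 + 9.11*i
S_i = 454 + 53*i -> [454, 507, 560, 613, 666]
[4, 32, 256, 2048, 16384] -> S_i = 4*8^i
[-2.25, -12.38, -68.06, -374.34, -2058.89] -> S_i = -2.25*5.50^i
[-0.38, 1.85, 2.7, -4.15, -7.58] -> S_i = Random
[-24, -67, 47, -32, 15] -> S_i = Random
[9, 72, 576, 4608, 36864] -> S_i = 9*8^i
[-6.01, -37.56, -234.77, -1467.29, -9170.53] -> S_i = -6.01*6.25^i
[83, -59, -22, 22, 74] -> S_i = Random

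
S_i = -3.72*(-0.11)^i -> [-3.72, 0.41, -0.05, 0.0, -0.0]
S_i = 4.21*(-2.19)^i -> [4.21, -9.22, 20.19, -44.22, 96.84]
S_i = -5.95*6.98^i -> [-5.95, -41.53, -289.89, -2023.41, -14123.38]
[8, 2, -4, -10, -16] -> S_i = 8 + -6*i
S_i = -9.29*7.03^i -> [-9.29, -65.31, -459.12, -3227.61, -22690.13]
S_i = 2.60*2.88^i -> [2.6, 7.49, 21.57, 62.11, 178.87]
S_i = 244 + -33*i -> [244, 211, 178, 145, 112]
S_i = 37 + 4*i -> [37, 41, 45, 49, 53]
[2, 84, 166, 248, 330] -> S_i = 2 + 82*i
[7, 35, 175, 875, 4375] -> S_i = 7*5^i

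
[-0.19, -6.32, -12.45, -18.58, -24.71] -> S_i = -0.19 + -6.13*i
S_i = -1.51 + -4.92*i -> [-1.51, -6.43, -11.35, -16.27, -21.19]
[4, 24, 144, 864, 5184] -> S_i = 4*6^i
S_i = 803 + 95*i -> [803, 898, 993, 1088, 1183]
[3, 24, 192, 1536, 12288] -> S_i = 3*8^i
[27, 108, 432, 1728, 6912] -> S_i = 27*4^i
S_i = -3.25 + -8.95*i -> [-3.25, -12.2, -21.15, -30.1, -39.05]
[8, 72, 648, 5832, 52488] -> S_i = 8*9^i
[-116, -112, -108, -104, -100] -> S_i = -116 + 4*i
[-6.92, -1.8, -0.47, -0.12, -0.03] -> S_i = -6.92*0.26^i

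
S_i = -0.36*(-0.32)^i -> [-0.36, 0.12, -0.04, 0.01, -0.0]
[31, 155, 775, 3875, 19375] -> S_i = 31*5^i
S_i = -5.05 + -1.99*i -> [-5.05, -7.04, -9.03, -11.02, -13.01]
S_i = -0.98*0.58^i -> [-0.98, -0.57, -0.33, -0.19, -0.11]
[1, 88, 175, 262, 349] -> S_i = 1 + 87*i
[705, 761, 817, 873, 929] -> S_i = 705 + 56*i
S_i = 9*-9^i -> [9, -81, 729, -6561, 59049]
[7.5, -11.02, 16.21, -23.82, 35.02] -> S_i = 7.50*(-1.47)^i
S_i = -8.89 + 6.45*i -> [-8.89, -2.44, 4.01, 10.46, 16.91]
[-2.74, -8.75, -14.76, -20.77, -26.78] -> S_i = -2.74 + -6.01*i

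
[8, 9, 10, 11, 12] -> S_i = 8 + 1*i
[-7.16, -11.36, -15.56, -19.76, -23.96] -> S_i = -7.16 + -4.20*i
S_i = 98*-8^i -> [98, -784, 6272, -50176, 401408]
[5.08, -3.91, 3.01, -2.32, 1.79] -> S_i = 5.08*(-0.77)^i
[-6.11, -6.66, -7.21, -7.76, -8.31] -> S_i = -6.11 + -0.55*i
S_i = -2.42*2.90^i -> [-2.42, -7.02, -20.35, -59.02, -171.16]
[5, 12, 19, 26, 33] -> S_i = 5 + 7*i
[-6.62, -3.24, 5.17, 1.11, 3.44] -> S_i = Random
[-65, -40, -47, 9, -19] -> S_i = Random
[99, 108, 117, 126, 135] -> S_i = 99 + 9*i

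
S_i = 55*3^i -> [55, 165, 495, 1485, 4455]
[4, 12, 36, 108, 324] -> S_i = 4*3^i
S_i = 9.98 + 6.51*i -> [9.98, 16.49, 23.0, 29.51, 36.02]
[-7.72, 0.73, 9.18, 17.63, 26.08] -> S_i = -7.72 + 8.45*i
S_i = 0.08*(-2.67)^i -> [0.08, -0.21, 0.57, -1.52, 4.07]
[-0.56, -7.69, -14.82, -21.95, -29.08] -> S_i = -0.56 + -7.13*i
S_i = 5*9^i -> [5, 45, 405, 3645, 32805]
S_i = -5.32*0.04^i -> [-5.32, -0.21, -0.01, -0.0, -0.0]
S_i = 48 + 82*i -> [48, 130, 212, 294, 376]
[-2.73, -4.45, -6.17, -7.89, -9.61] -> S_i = -2.73 + -1.72*i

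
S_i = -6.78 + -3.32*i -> [-6.78, -10.1, -13.42, -16.74, -20.06]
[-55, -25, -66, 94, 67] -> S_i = Random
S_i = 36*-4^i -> [36, -144, 576, -2304, 9216]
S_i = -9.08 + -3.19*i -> [-9.08, -12.27, -15.46, -18.65, -21.84]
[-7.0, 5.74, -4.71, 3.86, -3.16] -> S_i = -7.00*(-0.82)^i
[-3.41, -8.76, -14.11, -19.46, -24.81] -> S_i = -3.41 + -5.35*i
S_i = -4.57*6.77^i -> [-4.57, -30.94, -209.46, -1418.02, -9599.99]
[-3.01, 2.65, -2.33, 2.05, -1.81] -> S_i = -3.01*(-0.88)^i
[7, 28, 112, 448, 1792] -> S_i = 7*4^i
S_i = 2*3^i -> [2, 6, 18, 54, 162]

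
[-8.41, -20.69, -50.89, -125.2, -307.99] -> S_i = -8.41*2.46^i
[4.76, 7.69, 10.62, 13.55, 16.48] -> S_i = 4.76 + 2.93*i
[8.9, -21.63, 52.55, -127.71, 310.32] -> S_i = 8.90*(-2.43)^i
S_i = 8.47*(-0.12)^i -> [8.47, -1.02, 0.12, -0.01, 0.0]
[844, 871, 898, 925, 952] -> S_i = 844 + 27*i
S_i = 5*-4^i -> [5, -20, 80, -320, 1280]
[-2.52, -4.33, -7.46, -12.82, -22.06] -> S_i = -2.52*1.72^i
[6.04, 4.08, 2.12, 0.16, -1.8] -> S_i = 6.04 + -1.96*i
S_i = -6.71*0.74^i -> [-6.71, -4.97, -3.67, -2.72, -2.01]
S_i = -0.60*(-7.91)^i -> [-0.6, 4.75, -37.54, 296.95, -2348.86]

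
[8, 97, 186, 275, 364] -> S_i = 8 + 89*i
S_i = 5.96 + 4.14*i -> [5.96, 10.1, 14.24, 18.38, 22.52]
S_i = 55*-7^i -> [55, -385, 2695, -18865, 132055]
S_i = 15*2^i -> [15, 30, 60, 120, 240]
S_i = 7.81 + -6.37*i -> [7.81, 1.44, -4.93, -11.3, -17.67]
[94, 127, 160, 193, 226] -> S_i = 94 + 33*i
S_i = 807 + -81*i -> [807, 726, 645, 564, 483]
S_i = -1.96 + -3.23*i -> [-1.96, -5.19, -8.42, -11.65, -14.88]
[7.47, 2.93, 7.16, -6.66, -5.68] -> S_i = Random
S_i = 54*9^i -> [54, 486, 4374, 39366, 354294]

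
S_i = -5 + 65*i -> [-5, 60, 125, 190, 255]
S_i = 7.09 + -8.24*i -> [7.09, -1.15, -9.39, -17.63, -25.87]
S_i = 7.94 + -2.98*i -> [7.94, 4.96, 1.98, -1.0, -3.98]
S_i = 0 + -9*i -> [0, -9, -18, -27, -36]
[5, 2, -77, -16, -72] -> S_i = Random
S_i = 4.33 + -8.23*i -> [4.33, -3.9, -12.13, -20.36, -28.59]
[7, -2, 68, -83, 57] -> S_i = Random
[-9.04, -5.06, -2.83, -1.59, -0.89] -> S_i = -9.04*0.56^i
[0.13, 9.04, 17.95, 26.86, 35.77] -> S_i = 0.13 + 8.91*i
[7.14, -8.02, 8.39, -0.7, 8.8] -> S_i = Random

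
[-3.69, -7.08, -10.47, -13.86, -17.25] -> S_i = -3.69 + -3.39*i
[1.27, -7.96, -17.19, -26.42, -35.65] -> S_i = 1.27 + -9.23*i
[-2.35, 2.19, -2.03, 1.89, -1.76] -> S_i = -2.35*(-0.93)^i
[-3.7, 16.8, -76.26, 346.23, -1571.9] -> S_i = -3.70*(-4.54)^i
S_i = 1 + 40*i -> [1, 41, 81, 121, 161]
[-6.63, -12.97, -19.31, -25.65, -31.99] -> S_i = -6.63 + -6.34*i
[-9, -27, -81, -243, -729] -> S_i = -9*3^i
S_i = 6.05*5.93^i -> [6.05, 35.88, 212.75, 1261.59, 7481.25]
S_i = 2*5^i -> [2, 10, 50, 250, 1250]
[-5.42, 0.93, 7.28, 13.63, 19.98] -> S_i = -5.42 + 6.35*i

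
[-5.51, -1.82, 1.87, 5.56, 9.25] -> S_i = -5.51 + 3.69*i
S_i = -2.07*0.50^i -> [-2.07, -1.03, -0.52, -0.26, -0.13]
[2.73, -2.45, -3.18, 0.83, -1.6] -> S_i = Random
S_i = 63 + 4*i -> [63, 67, 71, 75, 79]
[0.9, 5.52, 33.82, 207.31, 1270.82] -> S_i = 0.90*6.13^i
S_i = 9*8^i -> [9, 72, 576, 4608, 36864]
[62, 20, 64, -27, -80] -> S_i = Random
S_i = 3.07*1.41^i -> [3.07, 4.33, 6.1, 8.61, 12.13]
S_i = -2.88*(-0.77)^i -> [-2.88, 2.22, -1.71, 1.31, -1.01]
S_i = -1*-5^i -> [-1, 5, -25, 125, -625]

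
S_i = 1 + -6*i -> [1, -5, -11, -17, -23]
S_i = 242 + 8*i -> [242, 250, 258, 266, 274]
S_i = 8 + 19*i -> [8, 27, 46, 65, 84]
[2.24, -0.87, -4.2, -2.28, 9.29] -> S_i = Random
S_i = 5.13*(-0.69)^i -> [5.13, -3.54, 2.44, -1.69, 1.16]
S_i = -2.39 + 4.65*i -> [-2.39, 2.26, 6.91, 11.56, 16.21]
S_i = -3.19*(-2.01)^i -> [-3.19, 6.41, -12.89, 25.9, -52.07]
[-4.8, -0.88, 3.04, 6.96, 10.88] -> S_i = -4.80 + 3.92*i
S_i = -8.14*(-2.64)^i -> [-8.14, 21.49, -56.73, 149.77, -395.4]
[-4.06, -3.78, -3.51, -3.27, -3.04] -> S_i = -4.06*0.93^i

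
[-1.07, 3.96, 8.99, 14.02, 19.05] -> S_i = -1.07 + 5.03*i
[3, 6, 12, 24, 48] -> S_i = 3*2^i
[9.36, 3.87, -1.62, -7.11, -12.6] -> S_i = 9.36 + -5.49*i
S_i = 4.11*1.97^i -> [4.11, 8.1, 15.95, 31.42, 61.9]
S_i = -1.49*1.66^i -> [-1.49, -2.47, -4.11, -6.82, -11.31]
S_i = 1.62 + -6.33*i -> [1.62, -4.71, -11.04, -17.37, -23.7]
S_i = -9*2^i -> [-9, -18, -36, -72, -144]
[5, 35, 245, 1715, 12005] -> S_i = 5*7^i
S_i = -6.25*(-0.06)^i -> [-6.25, 0.38, -0.02, 0.0, -0.0]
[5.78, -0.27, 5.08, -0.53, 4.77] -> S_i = Random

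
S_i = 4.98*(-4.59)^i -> [4.98, -22.86, 104.92, -481.58, 2210.45]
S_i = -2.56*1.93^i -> [-2.56, -4.94, -9.54, -18.4, -35.52]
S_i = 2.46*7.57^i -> [2.46, 18.62, 140.97, 1067.14, 8078.27]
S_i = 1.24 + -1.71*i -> [1.24, -0.47, -2.18, -3.89, -5.6]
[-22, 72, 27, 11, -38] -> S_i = Random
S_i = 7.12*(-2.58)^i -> [7.12, -18.37, 47.39, -122.28, 315.47]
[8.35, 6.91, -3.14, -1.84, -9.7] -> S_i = Random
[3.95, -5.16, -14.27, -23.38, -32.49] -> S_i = 3.95 + -9.11*i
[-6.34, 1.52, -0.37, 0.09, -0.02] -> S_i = -6.34*(-0.24)^i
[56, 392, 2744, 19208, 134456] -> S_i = 56*7^i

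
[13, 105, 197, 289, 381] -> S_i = 13 + 92*i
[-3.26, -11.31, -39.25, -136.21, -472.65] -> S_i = -3.26*3.47^i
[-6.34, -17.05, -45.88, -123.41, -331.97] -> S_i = -6.34*2.69^i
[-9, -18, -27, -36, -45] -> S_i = -9 + -9*i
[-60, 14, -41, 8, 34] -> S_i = Random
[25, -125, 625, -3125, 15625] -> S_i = 25*-5^i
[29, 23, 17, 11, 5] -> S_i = 29 + -6*i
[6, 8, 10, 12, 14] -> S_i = 6 + 2*i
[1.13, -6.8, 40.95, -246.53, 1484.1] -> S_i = 1.13*(-6.02)^i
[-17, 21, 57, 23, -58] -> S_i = Random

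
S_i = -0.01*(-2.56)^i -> [-0.01, 0.03, -0.07, 0.17, -0.43]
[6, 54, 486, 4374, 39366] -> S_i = 6*9^i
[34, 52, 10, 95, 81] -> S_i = Random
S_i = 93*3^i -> [93, 279, 837, 2511, 7533]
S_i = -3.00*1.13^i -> [-3.0, -3.39, -3.83, -4.33, -4.89]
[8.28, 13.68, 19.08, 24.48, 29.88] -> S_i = 8.28 + 5.40*i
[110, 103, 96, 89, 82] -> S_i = 110 + -7*i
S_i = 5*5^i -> [5, 25, 125, 625, 3125]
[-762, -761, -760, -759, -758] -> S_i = -762 + 1*i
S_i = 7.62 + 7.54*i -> [7.62, 15.16, 22.7, 30.24, 37.78]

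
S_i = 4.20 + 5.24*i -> [4.2, 9.44, 14.68, 19.92, 25.16]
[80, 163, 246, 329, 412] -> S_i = 80 + 83*i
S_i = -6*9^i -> [-6, -54, -486, -4374, -39366]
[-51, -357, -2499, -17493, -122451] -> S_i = -51*7^i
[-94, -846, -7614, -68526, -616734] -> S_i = -94*9^i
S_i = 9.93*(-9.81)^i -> [9.93, -97.41, 955.62, -9374.68, 91965.57]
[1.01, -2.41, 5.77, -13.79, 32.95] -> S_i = 1.01*(-2.39)^i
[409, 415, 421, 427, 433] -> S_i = 409 + 6*i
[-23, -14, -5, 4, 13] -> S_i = -23 + 9*i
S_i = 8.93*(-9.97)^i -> [8.93, -89.03, 887.65, -8849.87, 88233.21]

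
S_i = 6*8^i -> [6, 48, 384, 3072, 24576]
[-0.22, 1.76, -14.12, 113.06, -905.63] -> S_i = -0.22*(-8.01)^i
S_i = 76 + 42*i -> [76, 118, 160, 202, 244]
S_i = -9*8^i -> [-9, -72, -576, -4608, -36864]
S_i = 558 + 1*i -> [558, 559, 560, 561, 562]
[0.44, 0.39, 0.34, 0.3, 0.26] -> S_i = 0.44*0.88^i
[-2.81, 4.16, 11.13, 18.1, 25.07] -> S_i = -2.81 + 6.97*i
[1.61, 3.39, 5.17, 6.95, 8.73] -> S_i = 1.61 + 1.78*i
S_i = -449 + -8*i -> [-449, -457, -465, -473, -481]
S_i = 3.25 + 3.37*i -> [3.25, 6.62, 9.99, 13.36, 16.73]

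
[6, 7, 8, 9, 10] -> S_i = 6 + 1*i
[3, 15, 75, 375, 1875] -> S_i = 3*5^i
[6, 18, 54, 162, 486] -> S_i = 6*3^i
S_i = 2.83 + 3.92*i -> [2.83, 6.75, 10.67, 14.59, 18.51]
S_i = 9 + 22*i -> [9, 31, 53, 75, 97]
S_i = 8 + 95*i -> [8, 103, 198, 293, 388]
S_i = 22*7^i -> [22, 154, 1078, 7546, 52822]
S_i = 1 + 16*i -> [1, 17, 33, 49, 65]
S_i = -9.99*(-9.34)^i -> [-9.99, 93.31, -871.48, 8139.66, -76024.4]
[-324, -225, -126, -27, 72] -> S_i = -324 + 99*i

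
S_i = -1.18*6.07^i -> [-1.18, -7.16, -43.48, -263.91, -1601.91]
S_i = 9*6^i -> [9, 54, 324, 1944, 11664]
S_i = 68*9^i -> [68, 612, 5508, 49572, 446148]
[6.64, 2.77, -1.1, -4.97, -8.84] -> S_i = 6.64 + -3.87*i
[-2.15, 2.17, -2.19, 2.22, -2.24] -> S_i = -2.15*(-1.01)^i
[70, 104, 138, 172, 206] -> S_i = 70 + 34*i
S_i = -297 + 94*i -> [-297, -203, -109, -15, 79]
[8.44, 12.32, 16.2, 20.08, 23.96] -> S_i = 8.44 + 3.88*i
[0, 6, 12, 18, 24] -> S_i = 0 + 6*i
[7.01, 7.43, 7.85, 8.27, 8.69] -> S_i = 7.01 + 0.42*i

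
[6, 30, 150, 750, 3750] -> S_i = 6*5^i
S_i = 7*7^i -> [7, 49, 343, 2401, 16807]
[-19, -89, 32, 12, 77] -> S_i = Random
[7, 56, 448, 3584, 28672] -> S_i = 7*8^i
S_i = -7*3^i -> [-7, -21, -63, -189, -567]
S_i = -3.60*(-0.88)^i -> [-3.6, 3.17, -2.79, 2.45, -2.16]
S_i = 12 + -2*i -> [12, 10, 8, 6, 4]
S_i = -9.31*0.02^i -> [-9.31, -0.19, -0.0, -0.0, -0.0]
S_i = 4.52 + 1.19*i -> [4.52, 5.71, 6.9, 8.09, 9.28]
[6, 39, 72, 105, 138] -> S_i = 6 + 33*i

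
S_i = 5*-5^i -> [5, -25, 125, -625, 3125]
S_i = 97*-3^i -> [97, -291, 873, -2619, 7857]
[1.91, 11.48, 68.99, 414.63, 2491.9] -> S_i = 1.91*6.01^i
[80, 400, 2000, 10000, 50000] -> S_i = 80*5^i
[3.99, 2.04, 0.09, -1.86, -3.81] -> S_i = 3.99 + -1.95*i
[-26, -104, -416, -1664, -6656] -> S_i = -26*4^i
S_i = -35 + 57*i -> [-35, 22, 79, 136, 193]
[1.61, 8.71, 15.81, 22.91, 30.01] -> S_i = 1.61 + 7.10*i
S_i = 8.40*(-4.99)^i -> [8.4, -41.92, 209.16, -1043.71, 5208.13]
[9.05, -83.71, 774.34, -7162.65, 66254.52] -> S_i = 9.05*(-9.25)^i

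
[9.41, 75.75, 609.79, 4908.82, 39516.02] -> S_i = 9.41*8.05^i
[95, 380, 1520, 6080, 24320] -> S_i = 95*4^i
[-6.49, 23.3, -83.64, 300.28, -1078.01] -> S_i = -6.49*(-3.59)^i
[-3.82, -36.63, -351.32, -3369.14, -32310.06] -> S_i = -3.82*9.59^i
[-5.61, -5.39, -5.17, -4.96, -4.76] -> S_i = -5.61*0.96^i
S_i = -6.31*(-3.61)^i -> [-6.31, 22.78, -82.23, 296.86, -1071.66]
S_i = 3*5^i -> [3, 15, 75, 375, 1875]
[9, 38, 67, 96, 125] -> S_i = 9 + 29*i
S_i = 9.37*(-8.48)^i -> [9.37, -79.46, 673.8, -5713.83, 48453.26]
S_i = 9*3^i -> [9, 27, 81, 243, 729]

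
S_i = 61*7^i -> [61, 427, 2989, 20923, 146461]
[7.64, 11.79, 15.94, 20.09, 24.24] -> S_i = 7.64 + 4.15*i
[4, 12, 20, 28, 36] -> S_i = 4 + 8*i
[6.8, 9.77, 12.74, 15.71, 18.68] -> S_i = 6.80 + 2.97*i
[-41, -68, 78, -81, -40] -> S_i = Random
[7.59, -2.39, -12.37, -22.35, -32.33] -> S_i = 7.59 + -9.98*i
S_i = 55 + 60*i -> [55, 115, 175, 235, 295]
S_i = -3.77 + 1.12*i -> [-3.77, -2.65, -1.53, -0.41, 0.71]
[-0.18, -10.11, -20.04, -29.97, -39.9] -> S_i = -0.18 + -9.93*i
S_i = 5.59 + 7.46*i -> [5.59, 13.05, 20.51, 27.97, 35.43]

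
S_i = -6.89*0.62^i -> [-6.89, -4.27, -2.65, -1.64, -1.02]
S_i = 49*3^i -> [49, 147, 441, 1323, 3969]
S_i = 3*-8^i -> [3, -24, 192, -1536, 12288]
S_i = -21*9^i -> [-21, -189, -1701, -15309, -137781]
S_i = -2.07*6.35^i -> [-2.07, -13.14, -83.47, -530.02, -3365.62]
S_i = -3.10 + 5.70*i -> [-3.1, 2.6, 8.3, 14.0, 19.7]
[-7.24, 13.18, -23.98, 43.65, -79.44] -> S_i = -7.24*(-1.82)^i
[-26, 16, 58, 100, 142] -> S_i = -26 + 42*i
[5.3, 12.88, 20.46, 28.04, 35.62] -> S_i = 5.30 + 7.58*i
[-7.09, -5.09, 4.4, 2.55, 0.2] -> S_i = Random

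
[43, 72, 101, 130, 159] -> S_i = 43 + 29*i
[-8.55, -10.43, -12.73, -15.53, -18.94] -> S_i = -8.55*1.22^i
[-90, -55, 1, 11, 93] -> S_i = Random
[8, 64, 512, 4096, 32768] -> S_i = 8*8^i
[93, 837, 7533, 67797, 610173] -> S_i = 93*9^i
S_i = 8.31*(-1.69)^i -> [8.31, -14.04, 23.73, -40.11, 67.79]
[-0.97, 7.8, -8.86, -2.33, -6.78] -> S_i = Random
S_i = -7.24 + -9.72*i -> [-7.24, -16.96, -26.68, -36.4, -46.12]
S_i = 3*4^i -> [3, 12, 48, 192, 768]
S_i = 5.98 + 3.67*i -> [5.98, 9.65, 13.32, 16.99, 20.66]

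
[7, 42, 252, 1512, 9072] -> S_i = 7*6^i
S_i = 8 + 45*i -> [8, 53, 98, 143, 188]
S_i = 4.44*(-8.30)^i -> [4.44, -36.85, 305.87, -2538.73, 21071.49]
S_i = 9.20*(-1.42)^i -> [9.2, -13.06, 18.55, -26.34, 37.41]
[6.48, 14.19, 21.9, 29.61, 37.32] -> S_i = 6.48 + 7.71*i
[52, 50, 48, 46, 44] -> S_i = 52 + -2*i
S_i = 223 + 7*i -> [223, 230, 237, 244, 251]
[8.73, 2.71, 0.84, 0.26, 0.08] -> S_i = 8.73*0.31^i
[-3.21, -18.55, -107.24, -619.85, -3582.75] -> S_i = -3.21*5.78^i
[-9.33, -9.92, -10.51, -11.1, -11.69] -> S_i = -9.33 + -0.59*i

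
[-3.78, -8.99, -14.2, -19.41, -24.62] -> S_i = -3.78 + -5.21*i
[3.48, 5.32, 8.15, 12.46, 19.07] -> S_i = 3.48*1.53^i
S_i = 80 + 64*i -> [80, 144, 208, 272, 336]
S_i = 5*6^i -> [5, 30, 180, 1080, 6480]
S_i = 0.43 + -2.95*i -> [0.43, -2.52, -5.47, -8.42, -11.37]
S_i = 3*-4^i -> [3, -12, 48, -192, 768]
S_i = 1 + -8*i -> [1, -7, -15, -23, -31]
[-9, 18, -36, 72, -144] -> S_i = -9*-2^i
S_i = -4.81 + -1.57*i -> [-4.81, -6.38, -7.95, -9.52, -11.09]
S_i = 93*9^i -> [93, 837, 7533, 67797, 610173]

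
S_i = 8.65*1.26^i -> [8.65, 10.9, 13.73, 17.3, 21.8]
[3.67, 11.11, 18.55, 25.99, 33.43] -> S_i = 3.67 + 7.44*i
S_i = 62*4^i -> [62, 248, 992, 3968, 15872]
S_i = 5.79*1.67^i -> [5.79, 9.67, 16.15, 26.97, 45.03]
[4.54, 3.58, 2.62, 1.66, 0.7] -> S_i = 4.54 + -0.96*i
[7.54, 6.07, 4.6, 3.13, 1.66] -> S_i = 7.54 + -1.47*i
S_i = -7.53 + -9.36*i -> [-7.53, -16.89, -26.25, -35.61, -44.97]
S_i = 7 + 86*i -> [7, 93, 179, 265, 351]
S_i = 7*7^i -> [7, 49, 343, 2401, 16807]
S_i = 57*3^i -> [57, 171, 513, 1539, 4617]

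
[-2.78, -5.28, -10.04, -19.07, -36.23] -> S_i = -2.78*1.90^i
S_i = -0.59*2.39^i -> [-0.59, -1.41, -3.37, -8.05, -19.25]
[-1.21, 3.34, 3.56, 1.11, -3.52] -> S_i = Random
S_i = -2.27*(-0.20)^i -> [-2.27, 0.45, -0.09, 0.02, -0.0]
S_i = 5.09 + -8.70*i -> [5.09, -3.61, -12.31, -21.01, -29.71]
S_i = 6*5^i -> [6, 30, 150, 750, 3750]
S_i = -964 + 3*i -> [-964, -961, -958, -955, -952]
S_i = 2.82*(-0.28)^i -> [2.82, -0.79, 0.22, -0.06, 0.02]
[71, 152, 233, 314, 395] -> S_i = 71 + 81*i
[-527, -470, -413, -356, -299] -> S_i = -527 + 57*i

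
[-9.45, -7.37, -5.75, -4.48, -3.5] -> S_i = -9.45*0.78^i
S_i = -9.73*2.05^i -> [-9.73, -19.95, -40.89, -83.83, -171.84]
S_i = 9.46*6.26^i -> [9.46, 59.22, 370.71, 2320.67, 14527.42]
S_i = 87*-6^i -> [87, -522, 3132, -18792, 112752]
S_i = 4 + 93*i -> [4, 97, 190, 283, 376]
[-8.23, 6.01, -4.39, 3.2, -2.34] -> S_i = -8.23*(-0.73)^i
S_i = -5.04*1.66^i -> [-5.04, -8.37, -13.89, -23.05, -38.27]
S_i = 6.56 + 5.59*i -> [6.56, 12.15, 17.74, 23.33, 28.92]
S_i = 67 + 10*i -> [67, 77, 87, 97, 107]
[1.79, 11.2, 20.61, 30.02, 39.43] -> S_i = 1.79 + 9.41*i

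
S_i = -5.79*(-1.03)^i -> [-5.79, 5.96, -6.14, 6.33, -6.52]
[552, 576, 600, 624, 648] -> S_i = 552 + 24*i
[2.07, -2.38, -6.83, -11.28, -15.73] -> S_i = 2.07 + -4.45*i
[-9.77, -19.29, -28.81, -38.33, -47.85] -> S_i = -9.77 + -9.52*i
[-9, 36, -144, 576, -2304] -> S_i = -9*-4^i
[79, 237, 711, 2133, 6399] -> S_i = 79*3^i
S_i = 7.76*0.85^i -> [7.76, 6.6, 5.61, 4.77, 4.05]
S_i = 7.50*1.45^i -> [7.5, 10.88, 15.77, 22.86, 33.15]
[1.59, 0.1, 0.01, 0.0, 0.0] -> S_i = 1.59*0.06^i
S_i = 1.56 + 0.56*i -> [1.56, 2.12, 2.68, 3.24, 3.8]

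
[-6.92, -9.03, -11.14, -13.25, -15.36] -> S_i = -6.92 + -2.11*i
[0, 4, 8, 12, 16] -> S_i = 0 + 4*i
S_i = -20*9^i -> [-20, -180, -1620, -14580, -131220]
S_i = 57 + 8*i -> [57, 65, 73, 81, 89]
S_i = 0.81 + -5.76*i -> [0.81, -4.95, -10.71, -16.47, -22.23]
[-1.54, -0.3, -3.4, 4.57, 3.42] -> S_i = Random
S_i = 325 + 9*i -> [325, 334, 343, 352, 361]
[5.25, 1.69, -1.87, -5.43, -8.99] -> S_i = 5.25 + -3.56*i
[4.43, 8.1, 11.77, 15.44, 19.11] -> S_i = 4.43 + 3.67*i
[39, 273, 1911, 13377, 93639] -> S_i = 39*7^i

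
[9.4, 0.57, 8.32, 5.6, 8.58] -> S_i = Random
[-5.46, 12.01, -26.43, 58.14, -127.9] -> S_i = -5.46*(-2.20)^i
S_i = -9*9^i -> [-9, -81, -729, -6561, -59049]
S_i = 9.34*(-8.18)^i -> [9.34, -76.4, 624.96, -5112.19, 41817.7]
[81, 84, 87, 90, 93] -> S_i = 81 + 3*i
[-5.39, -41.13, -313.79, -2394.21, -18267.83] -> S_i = -5.39*7.63^i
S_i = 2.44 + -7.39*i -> [2.44, -4.95, -12.34, -19.73, -27.12]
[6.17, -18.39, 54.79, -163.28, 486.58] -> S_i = 6.17*(-2.98)^i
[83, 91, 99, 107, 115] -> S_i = 83 + 8*i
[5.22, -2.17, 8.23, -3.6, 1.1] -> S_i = Random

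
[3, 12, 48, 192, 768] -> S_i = 3*4^i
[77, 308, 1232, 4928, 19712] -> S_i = 77*4^i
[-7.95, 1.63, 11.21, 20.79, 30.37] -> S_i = -7.95 + 9.58*i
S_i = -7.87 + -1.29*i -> [-7.87, -9.16, -10.45, -11.74, -13.03]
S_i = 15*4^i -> [15, 60, 240, 960, 3840]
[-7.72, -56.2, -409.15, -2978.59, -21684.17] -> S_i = -7.72*7.28^i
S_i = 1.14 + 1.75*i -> [1.14, 2.89, 4.64, 6.39, 8.14]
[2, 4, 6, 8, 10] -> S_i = 2 + 2*i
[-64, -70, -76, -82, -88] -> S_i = -64 + -6*i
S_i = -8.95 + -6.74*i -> [-8.95, -15.69, -22.43, -29.17, -35.91]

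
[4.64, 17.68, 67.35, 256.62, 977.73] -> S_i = 4.64*3.81^i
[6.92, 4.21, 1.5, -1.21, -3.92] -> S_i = 6.92 + -2.71*i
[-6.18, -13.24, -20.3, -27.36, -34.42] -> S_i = -6.18 + -7.06*i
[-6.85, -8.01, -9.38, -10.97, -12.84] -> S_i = -6.85*1.17^i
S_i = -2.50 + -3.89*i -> [-2.5, -6.39, -10.28, -14.17, -18.06]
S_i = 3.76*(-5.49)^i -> [3.76, -20.64, 113.33, -622.16, 3415.68]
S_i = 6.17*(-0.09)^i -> [6.17, -0.56, 0.05, -0.0, 0.0]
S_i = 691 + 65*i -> [691, 756, 821, 886, 951]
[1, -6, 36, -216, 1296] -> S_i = 1*-6^i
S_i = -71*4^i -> [-71, -284, -1136, -4544, -18176]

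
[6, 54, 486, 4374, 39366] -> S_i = 6*9^i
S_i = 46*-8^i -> [46, -368, 2944, -23552, 188416]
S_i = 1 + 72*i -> [1, 73, 145, 217, 289]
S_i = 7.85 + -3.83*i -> [7.85, 4.02, 0.19, -3.64, -7.47]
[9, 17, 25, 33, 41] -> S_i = 9 + 8*i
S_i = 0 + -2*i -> [0, -2, -4, -6, -8]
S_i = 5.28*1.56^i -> [5.28, 8.24, 12.85, 20.05, 31.27]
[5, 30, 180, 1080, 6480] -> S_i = 5*6^i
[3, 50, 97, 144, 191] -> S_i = 3 + 47*i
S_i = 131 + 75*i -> [131, 206, 281, 356, 431]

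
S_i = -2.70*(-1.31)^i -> [-2.7, 3.54, -4.63, 6.07, -7.95]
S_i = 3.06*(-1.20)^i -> [3.06, -3.67, 4.41, -5.29, 6.35]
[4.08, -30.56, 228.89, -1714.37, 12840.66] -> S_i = 4.08*(-7.49)^i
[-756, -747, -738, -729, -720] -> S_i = -756 + 9*i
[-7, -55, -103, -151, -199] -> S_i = -7 + -48*i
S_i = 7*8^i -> [7, 56, 448, 3584, 28672]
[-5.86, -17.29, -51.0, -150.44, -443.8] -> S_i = -5.86*2.95^i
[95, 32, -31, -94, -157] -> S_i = 95 + -63*i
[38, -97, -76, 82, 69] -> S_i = Random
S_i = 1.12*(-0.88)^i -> [1.12, -0.99, 0.87, -0.76, 0.67]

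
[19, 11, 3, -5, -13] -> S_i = 19 + -8*i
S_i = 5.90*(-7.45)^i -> [5.9, -43.96, 327.46, -2439.61, 18175.11]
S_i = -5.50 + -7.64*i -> [-5.5, -13.14, -20.78, -28.42, -36.06]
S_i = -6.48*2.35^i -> [-6.48, -15.23, -35.79, -84.1, -197.63]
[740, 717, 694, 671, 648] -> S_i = 740 + -23*i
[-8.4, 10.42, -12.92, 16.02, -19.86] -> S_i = -8.40*(-1.24)^i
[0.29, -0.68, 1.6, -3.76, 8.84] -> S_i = 0.29*(-2.35)^i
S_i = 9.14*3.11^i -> [9.14, 28.43, 88.4, 274.93, 855.04]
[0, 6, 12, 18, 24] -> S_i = 0 + 6*i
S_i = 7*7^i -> [7, 49, 343, 2401, 16807]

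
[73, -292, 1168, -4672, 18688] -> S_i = 73*-4^i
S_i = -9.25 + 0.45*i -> [-9.25, -8.8, -8.35, -7.9, -7.45]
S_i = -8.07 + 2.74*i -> [-8.07, -5.33, -2.59, 0.15, 2.89]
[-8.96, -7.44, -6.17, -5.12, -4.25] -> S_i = -8.96*0.83^i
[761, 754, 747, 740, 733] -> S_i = 761 + -7*i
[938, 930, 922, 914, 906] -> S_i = 938 + -8*i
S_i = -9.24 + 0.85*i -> [-9.24, -8.39, -7.54, -6.69, -5.84]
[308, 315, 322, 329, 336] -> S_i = 308 + 7*i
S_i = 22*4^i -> [22, 88, 352, 1408, 5632]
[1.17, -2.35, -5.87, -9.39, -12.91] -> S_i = 1.17 + -3.52*i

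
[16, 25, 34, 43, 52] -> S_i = 16 + 9*i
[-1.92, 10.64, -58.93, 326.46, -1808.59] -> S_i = -1.92*(-5.54)^i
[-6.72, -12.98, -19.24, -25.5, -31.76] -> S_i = -6.72 + -6.26*i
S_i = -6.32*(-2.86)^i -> [-6.32, 18.08, -51.7, 147.85, -422.85]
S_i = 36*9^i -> [36, 324, 2916, 26244, 236196]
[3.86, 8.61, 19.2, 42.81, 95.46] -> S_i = 3.86*2.23^i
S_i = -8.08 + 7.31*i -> [-8.08, -0.77, 6.54, 13.85, 21.16]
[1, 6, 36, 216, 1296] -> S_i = 1*6^i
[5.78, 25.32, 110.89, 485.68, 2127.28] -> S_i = 5.78*4.38^i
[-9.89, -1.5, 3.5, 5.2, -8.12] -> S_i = Random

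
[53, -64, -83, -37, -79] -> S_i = Random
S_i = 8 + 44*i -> [8, 52, 96, 140, 184]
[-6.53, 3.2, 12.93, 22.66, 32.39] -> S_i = -6.53 + 9.73*i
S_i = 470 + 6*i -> [470, 476, 482, 488, 494]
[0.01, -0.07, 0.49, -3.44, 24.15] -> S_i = 0.01*(-7.01)^i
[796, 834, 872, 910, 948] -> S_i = 796 + 38*i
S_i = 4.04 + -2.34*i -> [4.04, 1.7, -0.64, -2.98, -5.32]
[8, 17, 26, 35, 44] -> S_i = 8 + 9*i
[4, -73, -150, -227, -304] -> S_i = 4 + -77*i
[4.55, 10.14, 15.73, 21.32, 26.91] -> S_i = 4.55 + 5.59*i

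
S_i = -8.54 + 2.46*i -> [-8.54, -6.08, -3.62, -1.16, 1.3]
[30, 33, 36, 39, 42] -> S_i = 30 + 3*i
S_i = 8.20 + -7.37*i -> [8.2, 0.83, -6.54, -13.91, -21.28]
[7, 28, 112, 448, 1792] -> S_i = 7*4^i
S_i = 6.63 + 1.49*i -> [6.63, 8.12, 9.61, 11.1, 12.59]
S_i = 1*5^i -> [1, 5, 25, 125, 625]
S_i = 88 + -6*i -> [88, 82, 76, 70, 64]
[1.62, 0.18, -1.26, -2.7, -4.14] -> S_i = 1.62 + -1.44*i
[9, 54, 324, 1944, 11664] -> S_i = 9*6^i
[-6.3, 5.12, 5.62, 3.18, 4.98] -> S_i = Random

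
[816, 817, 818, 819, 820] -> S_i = 816 + 1*i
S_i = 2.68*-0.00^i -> [2.68, -0.0, 0.0, -0.0, 0.0]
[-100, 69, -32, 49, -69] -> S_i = Random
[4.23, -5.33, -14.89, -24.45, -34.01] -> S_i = 4.23 + -9.56*i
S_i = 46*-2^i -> [46, -92, 184, -368, 736]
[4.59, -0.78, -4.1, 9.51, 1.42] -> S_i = Random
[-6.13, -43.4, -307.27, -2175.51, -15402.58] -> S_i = -6.13*7.08^i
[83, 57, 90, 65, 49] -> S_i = Random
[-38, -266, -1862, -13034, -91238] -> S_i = -38*7^i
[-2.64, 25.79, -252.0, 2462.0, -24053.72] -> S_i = -2.64*(-9.77)^i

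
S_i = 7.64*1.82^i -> [7.64, 13.9, 25.31, 46.06, 83.83]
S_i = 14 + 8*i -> [14, 22, 30, 38, 46]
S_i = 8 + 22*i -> [8, 30, 52, 74, 96]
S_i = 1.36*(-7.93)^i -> [1.36, -10.78, 85.52, -678.2, 5378.13]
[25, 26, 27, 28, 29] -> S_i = 25 + 1*i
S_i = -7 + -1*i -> [-7, -8, -9, -10, -11]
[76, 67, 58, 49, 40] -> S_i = 76 + -9*i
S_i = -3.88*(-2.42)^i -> [-3.88, 9.39, -22.72, 54.99, -133.07]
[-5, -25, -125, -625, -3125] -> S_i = -5*5^i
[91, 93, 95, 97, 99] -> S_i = 91 + 2*i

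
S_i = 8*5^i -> [8, 40, 200, 1000, 5000]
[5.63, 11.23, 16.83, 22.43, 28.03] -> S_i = 5.63 + 5.60*i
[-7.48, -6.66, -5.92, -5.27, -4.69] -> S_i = -7.48*0.89^i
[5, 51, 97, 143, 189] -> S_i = 5 + 46*i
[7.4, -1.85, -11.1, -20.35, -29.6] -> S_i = 7.40 + -9.25*i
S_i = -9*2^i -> [-9, -18, -36, -72, -144]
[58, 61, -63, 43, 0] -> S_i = Random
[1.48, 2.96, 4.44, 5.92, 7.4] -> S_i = 1.48 + 1.48*i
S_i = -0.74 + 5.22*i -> [-0.74, 4.48, 9.7, 14.92, 20.14]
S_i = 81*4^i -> [81, 324, 1296, 5184, 20736]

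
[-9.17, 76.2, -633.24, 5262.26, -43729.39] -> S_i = -9.17*(-8.31)^i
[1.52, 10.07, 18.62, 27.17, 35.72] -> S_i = 1.52 + 8.55*i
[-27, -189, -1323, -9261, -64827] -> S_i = -27*7^i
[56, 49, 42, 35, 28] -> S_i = 56 + -7*i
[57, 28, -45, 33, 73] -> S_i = Random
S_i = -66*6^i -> [-66, -396, -2376, -14256, -85536]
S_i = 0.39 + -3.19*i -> [0.39, -2.8, -5.99, -9.18, -12.37]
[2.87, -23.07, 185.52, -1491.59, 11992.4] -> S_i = 2.87*(-8.04)^i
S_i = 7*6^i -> [7, 42, 252, 1512, 9072]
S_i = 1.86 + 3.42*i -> [1.86, 5.28, 8.7, 12.12, 15.54]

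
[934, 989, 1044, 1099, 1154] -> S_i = 934 + 55*i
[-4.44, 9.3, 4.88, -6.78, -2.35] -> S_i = Random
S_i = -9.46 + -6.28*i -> [-9.46, -15.74, -22.02, -28.3, -34.58]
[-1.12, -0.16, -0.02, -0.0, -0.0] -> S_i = -1.12*0.14^i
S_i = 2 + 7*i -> [2, 9, 16, 23, 30]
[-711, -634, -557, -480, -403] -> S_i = -711 + 77*i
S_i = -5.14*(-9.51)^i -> [-5.14, 48.88, -464.86, 4420.84, -42042.18]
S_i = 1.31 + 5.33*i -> [1.31, 6.64, 11.97, 17.3, 22.63]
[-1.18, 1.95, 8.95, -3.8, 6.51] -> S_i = Random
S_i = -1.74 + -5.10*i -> [-1.74, -6.84, -11.94, -17.04, -22.14]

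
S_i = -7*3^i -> [-7, -21, -63, -189, -567]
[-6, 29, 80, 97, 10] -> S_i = Random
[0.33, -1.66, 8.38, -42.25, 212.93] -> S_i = 0.33*(-5.04)^i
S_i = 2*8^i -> [2, 16, 128, 1024, 8192]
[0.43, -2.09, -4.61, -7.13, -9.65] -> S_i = 0.43 + -2.52*i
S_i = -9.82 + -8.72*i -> [-9.82, -18.54, -27.26, -35.98, -44.7]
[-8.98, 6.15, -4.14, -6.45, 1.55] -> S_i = Random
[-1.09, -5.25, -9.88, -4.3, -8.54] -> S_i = Random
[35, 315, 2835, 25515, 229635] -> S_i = 35*9^i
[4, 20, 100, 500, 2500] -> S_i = 4*5^i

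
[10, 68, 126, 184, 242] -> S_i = 10 + 58*i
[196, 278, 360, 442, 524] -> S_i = 196 + 82*i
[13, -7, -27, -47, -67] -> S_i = 13 + -20*i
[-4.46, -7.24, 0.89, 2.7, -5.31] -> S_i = Random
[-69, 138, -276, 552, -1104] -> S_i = -69*-2^i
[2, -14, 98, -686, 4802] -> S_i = 2*-7^i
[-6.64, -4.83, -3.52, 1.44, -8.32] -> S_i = Random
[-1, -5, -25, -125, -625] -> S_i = -1*5^i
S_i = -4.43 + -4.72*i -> [-4.43, -9.15, -13.87, -18.59, -23.31]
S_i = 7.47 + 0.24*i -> [7.47, 7.71, 7.95, 8.19, 8.43]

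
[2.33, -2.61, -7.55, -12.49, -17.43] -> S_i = 2.33 + -4.94*i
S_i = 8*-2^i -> [8, -16, 32, -64, 128]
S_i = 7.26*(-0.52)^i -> [7.26, -3.78, 1.96, -1.02, 0.53]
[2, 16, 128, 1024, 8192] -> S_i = 2*8^i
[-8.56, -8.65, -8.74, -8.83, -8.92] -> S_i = -8.56 + -0.09*i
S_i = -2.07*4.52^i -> [-2.07, -9.36, -42.29, -191.15, -864.02]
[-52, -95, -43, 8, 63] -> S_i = Random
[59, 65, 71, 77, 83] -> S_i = 59 + 6*i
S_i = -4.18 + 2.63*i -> [-4.18, -1.55, 1.08, 3.71, 6.34]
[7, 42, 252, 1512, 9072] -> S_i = 7*6^i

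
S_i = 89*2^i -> [89, 178, 356, 712, 1424]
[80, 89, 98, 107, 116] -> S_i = 80 + 9*i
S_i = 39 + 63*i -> [39, 102, 165, 228, 291]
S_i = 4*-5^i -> [4, -20, 100, -500, 2500]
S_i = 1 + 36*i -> [1, 37, 73, 109, 145]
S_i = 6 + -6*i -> [6, 0, -6, -12, -18]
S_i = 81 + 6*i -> [81, 87, 93, 99, 105]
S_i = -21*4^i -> [-21, -84, -336, -1344, -5376]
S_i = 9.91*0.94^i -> [9.91, 9.32, 8.76, 8.23, 7.74]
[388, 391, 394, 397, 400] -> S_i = 388 + 3*i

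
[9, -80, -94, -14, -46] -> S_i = Random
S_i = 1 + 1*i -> [1, 2, 3, 4, 5]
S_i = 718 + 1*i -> [718, 719, 720, 721, 722]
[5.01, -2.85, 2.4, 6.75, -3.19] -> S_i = Random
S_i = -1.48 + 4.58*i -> [-1.48, 3.1, 7.68, 12.26, 16.84]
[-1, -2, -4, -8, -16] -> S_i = -1*2^i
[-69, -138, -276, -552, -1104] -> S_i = -69*2^i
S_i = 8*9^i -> [8, 72, 648, 5832, 52488]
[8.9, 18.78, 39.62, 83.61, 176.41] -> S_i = 8.90*2.11^i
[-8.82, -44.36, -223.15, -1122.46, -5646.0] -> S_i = -8.82*5.03^i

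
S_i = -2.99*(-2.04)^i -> [-2.99, 6.1, -12.44, 25.38, -51.78]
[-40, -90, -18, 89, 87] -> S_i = Random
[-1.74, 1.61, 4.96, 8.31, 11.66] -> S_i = -1.74 + 3.35*i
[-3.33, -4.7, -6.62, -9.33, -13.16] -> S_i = -3.33*1.41^i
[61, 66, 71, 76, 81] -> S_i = 61 + 5*i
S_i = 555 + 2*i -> [555, 557, 559, 561, 563]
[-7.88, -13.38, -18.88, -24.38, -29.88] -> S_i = -7.88 + -5.50*i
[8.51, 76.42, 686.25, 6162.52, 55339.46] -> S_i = 8.51*8.98^i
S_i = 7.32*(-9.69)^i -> [7.32, -70.93, 687.32, -6660.13, 64536.62]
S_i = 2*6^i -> [2, 12, 72, 432, 2592]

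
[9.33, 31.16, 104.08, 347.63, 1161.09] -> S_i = 9.33*3.34^i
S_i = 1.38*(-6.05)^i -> [1.38, -8.35, 50.51, -305.59, 1848.85]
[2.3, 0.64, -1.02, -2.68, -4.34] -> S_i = 2.30 + -1.66*i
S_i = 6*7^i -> [6, 42, 294, 2058, 14406]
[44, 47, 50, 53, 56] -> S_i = 44 + 3*i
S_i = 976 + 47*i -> [976, 1023, 1070, 1117, 1164]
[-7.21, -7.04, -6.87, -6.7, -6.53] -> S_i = -7.21 + 0.17*i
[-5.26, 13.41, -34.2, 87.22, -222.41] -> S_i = -5.26*(-2.55)^i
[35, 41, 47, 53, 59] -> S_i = 35 + 6*i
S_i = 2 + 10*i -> [2, 12, 22, 32, 42]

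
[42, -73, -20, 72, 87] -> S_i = Random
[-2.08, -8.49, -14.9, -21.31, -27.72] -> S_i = -2.08 + -6.41*i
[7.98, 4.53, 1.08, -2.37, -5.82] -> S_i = 7.98 + -3.45*i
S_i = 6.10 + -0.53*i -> [6.1, 5.57, 5.04, 4.51, 3.98]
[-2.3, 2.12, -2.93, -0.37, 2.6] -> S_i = Random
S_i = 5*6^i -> [5, 30, 180, 1080, 6480]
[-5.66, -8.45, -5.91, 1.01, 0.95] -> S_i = Random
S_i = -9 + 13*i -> [-9, 4, 17, 30, 43]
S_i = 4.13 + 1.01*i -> [4.13, 5.14, 6.15, 7.16, 8.17]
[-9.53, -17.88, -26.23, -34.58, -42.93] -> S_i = -9.53 + -8.35*i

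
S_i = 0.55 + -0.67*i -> [0.55, -0.12, -0.79, -1.46, -2.13]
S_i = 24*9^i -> [24, 216, 1944, 17496, 157464]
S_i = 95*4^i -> [95, 380, 1520, 6080, 24320]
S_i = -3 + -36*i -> [-3, -39, -75, -111, -147]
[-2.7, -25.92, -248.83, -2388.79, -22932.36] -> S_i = -2.70*9.60^i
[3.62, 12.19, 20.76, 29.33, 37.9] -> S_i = 3.62 + 8.57*i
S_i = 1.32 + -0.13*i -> [1.32, 1.19, 1.06, 0.93, 0.8]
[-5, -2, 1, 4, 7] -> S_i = -5 + 3*i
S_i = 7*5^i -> [7, 35, 175, 875, 4375]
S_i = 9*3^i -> [9, 27, 81, 243, 729]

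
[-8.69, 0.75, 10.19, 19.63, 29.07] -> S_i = -8.69 + 9.44*i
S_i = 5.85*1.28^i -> [5.85, 7.49, 9.58, 12.27, 15.7]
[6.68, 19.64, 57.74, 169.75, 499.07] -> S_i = 6.68*2.94^i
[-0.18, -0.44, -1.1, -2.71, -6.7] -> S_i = -0.18*2.47^i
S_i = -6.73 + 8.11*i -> [-6.73, 1.38, 9.49, 17.6, 25.71]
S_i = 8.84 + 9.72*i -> [8.84, 18.56, 28.28, 38.0, 47.72]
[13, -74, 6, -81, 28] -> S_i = Random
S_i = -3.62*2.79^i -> [-3.62, -10.1, -28.18, -78.62, -219.34]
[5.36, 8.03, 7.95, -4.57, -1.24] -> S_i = Random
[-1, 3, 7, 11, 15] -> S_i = -1 + 4*i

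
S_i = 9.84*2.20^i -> [9.84, 21.65, 47.63, 104.78, 230.51]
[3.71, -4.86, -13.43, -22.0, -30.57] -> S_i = 3.71 + -8.57*i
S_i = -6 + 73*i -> [-6, 67, 140, 213, 286]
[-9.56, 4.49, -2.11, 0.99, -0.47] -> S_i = -9.56*(-0.47)^i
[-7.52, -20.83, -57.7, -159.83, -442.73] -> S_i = -7.52*2.77^i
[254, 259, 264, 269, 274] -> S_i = 254 + 5*i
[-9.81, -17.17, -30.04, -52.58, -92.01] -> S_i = -9.81*1.75^i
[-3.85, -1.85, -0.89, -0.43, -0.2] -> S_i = -3.85*0.48^i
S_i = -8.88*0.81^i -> [-8.88, -7.19, -5.83, -4.72, -3.82]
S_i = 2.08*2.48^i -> [2.08, 5.16, 12.79, 31.73, 78.68]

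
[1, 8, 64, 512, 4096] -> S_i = 1*8^i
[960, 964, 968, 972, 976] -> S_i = 960 + 4*i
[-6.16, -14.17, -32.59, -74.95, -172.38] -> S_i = -6.16*2.30^i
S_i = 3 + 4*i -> [3, 7, 11, 15, 19]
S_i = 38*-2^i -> [38, -76, 152, -304, 608]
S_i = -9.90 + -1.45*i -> [-9.9, -11.35, -12.8, -14.25, -15.7]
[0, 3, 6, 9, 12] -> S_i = 0 + 3*i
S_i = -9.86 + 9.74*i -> [-9.86, -0.12, 9.62, 19.36, 29.1]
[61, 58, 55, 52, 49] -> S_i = 61 + -3*i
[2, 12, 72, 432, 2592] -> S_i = 2*6^i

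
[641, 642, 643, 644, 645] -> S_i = 641 + 1*i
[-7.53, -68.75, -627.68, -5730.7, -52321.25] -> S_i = -7.53*9.13^i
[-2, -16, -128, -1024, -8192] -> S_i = -2*8^i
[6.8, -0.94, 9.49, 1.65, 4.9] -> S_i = Random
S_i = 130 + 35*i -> [130, 165, 200, 235, 270]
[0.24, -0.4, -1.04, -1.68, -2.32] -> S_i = 0.24 + -0.64*i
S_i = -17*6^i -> [-17, -102, -612, -3672, -22032]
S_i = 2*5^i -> [2, 10, 50, 250, 1250]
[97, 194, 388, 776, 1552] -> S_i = 97*2^i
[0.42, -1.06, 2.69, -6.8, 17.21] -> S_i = 0.42*(-2.53)^i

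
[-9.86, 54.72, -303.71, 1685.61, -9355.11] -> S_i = -9.86*(-5.55)^i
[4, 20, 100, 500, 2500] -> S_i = 4*5^i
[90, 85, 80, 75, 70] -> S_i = 90 + -5*i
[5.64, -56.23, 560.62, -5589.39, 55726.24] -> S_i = 5.64*(-9.97)^i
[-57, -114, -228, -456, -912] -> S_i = -57*2^i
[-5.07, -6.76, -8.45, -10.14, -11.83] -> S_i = -5.07 + -1.69*i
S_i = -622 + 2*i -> [-622, -620, -618, -616, -614]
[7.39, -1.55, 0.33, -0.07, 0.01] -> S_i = 7.39*(-0.21)^i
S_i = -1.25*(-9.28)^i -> [-1.25, 11.6, -107.65, 998.97, -9270.47]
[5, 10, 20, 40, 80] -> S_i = 5*2^i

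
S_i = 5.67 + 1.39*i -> [5.67, 7.06, 8.45, 9.84, 11.23]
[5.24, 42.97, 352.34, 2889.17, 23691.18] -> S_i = 5.24*8.20^i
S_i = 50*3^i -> [50, 150, 450, 1350, 4050]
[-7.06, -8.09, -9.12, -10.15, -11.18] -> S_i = -7.06 + -1.03*i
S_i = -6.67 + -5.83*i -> [-6.67, -12.5, -18.33, -24.16, -29.99]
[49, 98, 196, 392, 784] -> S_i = 49*2^i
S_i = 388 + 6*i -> [388, 394, 400, 406, 412]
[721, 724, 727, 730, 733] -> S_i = 721 + 3*i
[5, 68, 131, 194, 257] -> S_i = 5 + 63*i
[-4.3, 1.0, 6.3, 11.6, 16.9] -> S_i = -4.30 + 5.30*i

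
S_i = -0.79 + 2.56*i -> [-0.79, 1.77, 4.33, 6.89, 9.45]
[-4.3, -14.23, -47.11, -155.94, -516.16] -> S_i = -4.30*3.31^i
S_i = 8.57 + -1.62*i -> [8.57, 6.95, 5.33, 3.71, 2.09]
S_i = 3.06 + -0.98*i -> [3.06, 2.08, 1.1, 0.12, -0.86]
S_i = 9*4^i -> [9, 36, 144, 576, 2304]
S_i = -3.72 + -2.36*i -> [-3.72, -6.08, -8.44, -10.8, -13.16]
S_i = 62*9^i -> [62, 558, 5022, 45198, 406782]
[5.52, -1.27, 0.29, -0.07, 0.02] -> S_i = 5.52*(-0.23)^i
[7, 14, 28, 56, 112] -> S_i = 7*2^i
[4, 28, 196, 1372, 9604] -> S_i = 4*7^i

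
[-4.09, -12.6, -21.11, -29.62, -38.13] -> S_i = -4.09 + -8.51*i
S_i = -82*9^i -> [-82, -738, -6642, -59778, -538002]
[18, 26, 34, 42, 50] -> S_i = 18 + 8*i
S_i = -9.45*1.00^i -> [-9.45, -9.45, -9.45, -9.45, -9.45]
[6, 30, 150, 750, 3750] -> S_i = 6*5^i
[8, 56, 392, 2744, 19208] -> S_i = 8*7^i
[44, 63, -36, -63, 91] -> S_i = Random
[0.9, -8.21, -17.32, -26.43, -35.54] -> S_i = 0.90 + -9.11*i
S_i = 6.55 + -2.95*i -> [6.55, 3.6, 0.65, -2.3, -5.25]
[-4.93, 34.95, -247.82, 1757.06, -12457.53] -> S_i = -4.93*(-7.09)^i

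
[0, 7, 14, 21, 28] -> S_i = 0 + 7*i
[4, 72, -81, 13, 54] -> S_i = Random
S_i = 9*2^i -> [9, 18, 36, 72, 144]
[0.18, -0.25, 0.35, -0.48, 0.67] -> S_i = 0.18*(-1.39)^i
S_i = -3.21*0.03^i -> [-3.21, -0.1, -0.0, -0.0, -0.0]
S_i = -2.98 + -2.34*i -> [-2.98, -5.32, -7.66, -10.0, -12.34]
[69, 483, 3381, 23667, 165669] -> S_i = 69*7^i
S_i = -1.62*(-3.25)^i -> [-1.62, 5.26, -17.11, 55.61, -180.74]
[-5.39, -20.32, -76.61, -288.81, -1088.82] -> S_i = -5.39*3.77^i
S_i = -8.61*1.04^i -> [-8.61, -8.95, -9.31, -9.69, -10.07]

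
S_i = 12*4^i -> [12, 48, 192, 768, 3072]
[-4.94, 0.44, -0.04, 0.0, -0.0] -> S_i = -4.94*(-0.09)^i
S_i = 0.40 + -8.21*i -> [0.4, -7.81, -16.02, -24.23, -32.44]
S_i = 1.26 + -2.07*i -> [1.26, -0.81, -2.88, -4.95, -7.02]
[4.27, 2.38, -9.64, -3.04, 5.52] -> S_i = Random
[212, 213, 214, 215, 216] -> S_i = 212 + 1*i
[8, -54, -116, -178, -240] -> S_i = 8 + -62*i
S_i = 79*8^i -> [79, 632, 5056, 40448, 323584]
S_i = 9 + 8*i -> [9, 17, 25, 33, 41]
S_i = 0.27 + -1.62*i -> [0.27, -1.35, -2.97, -4.59, -6.21]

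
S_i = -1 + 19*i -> [-1, 18, 37, 56, 75]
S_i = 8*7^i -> [8, 56, 392, 2744, 19208]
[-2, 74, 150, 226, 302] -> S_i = -2 + 76*i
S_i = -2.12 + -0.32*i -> [-2.12, -2.44, -2.76, -3.08, -3.4]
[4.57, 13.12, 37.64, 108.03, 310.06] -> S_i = 4.57*2.87^i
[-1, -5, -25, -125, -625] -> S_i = -1*5^i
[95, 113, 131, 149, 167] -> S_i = 95 + 18*i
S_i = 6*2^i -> [6, 12, 24, 48, 96]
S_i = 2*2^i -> [2, 4, 8, 16, 32]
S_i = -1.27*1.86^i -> [-1.27, -2.36, -4.39, -8.17, -15.2]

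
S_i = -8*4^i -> [-8, -32, -128, -512, -2048]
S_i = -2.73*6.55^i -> [-2.73, -17.88, -117.12, -767.16, -5024.9]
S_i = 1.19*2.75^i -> [1.19, 3.27, 9.0, 24.75, 68.06]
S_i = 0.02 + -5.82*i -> [0.02, -5.8, -11.62, -17.44, -23.26]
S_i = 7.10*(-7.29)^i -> [7.1, -51.76, 377.32, -2750.69, 20052.5]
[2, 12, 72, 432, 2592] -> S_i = 2*6^i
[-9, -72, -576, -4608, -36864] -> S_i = -9*8^i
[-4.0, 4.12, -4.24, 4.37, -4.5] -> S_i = -4.00*(-1.03)^i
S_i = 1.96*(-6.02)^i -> [1.96, -11.8, 71.03, -427.61, 2574.2]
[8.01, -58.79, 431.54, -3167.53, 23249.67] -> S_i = 8.01*(-7.34)^i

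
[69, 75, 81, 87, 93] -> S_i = 69 + 6*i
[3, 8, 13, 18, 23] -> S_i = 3 + 5*i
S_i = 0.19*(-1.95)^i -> [0.19, -0.37, 0.72, -1.41, 2.75]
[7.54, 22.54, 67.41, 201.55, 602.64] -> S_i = 7.54*2.99^i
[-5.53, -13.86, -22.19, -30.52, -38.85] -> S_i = -5.53 + -8.33*i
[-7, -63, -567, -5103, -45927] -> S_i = -7*9^i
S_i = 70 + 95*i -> [70, 165, 260, 355, 450]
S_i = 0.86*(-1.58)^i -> [0.86, -1.36, 2.15, -3.39, 5.36]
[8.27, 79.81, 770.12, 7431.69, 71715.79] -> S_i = 8.27*9.65^i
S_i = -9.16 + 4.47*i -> [-9.16, -4.69, -0.22, 4.25, 8.72]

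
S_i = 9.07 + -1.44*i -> [9.07, 7.63, 6.19, 4.75, 3.31]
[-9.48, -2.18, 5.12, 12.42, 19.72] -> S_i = -9.48 + 7.30*i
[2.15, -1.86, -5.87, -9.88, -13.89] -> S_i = 2.15 + -4.01*i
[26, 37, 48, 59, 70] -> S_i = 26 + 11*i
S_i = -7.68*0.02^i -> [-7.68, -0.15, -0.0, -0.0, -0.0]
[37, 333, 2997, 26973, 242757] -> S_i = 37*9^i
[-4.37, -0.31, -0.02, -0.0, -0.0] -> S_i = -4.37*0.07^i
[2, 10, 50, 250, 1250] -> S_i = 2*5^i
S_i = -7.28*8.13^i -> [-7.28, -59.19, -481.19, -3912.04, -31804.87]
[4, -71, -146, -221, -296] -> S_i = 4 + -75*i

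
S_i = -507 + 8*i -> [-507, -499, -491, -483, -475]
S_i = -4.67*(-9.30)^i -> [-4.67, 43.43, -403.91, 3756.35, -34934.03]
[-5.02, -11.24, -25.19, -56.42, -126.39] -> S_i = -5.02*2.24^i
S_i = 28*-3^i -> [28, -84, 252, -756, 2268]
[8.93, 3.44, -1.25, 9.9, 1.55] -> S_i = Random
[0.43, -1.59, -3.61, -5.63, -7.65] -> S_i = 0.43 + -2.02*i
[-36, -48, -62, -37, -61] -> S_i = Random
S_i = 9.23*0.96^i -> [9.23, 8.86, 8.51, 8.17, 7.84]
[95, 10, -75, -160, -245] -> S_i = 95 + -85*i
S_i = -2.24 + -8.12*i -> [-2.24, -10.36, -18.48, -26.6, -34.72]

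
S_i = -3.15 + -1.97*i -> [-3.15, -5.12, -7.09, -9.06, -11.03]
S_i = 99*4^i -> [99, 396, 1584, 6336, 25344]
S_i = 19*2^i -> [19, 38, 76, 152, 304]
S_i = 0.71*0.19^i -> [0.71, 0.13, 0.03, 0.0, 0.0]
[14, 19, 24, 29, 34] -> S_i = 14 + 5*i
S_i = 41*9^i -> [41, 369, 3321, 29889, 269001]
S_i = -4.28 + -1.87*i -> [-4.28, -6.15, -8.02, -9.89, -11.76]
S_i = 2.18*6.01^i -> [2.18, 13.1, 78.74, 473.24, 2844.16]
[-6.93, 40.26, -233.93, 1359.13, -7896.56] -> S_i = -6.93*(-5.81)^i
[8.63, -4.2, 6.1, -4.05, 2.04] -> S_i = Random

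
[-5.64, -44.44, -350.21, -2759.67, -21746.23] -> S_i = -5.64*7.88^i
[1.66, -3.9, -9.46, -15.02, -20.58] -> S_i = 1.66 + -5.56*i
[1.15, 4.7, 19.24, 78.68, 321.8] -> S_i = 1.15*4.09^i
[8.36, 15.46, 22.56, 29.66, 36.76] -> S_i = 8.36 + 7.10*i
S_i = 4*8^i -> [4, 32, 256, 2048, 16384]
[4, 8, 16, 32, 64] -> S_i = 4*2^i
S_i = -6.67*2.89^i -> [-6.67, -19.28, -55.71, -161.0, -465.28]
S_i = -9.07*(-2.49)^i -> [-9.07, 22.58, -56.23, 140.02, -348.66]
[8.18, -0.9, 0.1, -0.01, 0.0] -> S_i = 8.18*(-0.11)^i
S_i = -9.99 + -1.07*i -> [-9.99, -11.06, -12.13, -13.2, -14.27]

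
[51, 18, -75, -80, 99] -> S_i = Random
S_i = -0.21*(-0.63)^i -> [-0.21, 0.13, -0.08, 0.05, -0.03]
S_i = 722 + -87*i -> [722, 635, 548, 461, 374]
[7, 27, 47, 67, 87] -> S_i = 7 + 20*i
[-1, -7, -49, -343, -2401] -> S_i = -1*7^i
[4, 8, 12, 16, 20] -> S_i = 4 + 4*i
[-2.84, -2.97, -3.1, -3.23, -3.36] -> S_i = -2.84 + -0.13*i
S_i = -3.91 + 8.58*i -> [-3.91, 4.67, 13.25, 21.83, 30.41]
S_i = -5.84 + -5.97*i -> [-5.84, -11.81, -17.78, -23.75, -29.72]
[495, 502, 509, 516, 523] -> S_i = 495 + 7*i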